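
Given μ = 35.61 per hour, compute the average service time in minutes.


Mean service time = 1/μ = 1/35.61 hour = 0.02808 hour
In minutes: 0.02808 × 60 = 1.6849 min

Final: 1.6849 min


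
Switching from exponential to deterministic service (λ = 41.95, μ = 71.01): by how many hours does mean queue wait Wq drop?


ρ = 41.95/71.01 = 0.5908
Wq(M/M/1) = ρ/(μ−λ) = 0.5908/29.06 = 0.02033 hr
Wq(M/D/1) = ρ/(2(μ−λ)) = 0.01016 hr
Savings = 0.02033 − 0.01016 = 0.01016 hr

Final: 0.01016 hr


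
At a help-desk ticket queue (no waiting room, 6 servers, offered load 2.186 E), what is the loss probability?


B(c,a) = (a^c/c!) / Σ_{k=0}^{c} a^k/k!
a^6/6! = 0.151554
Σ terms (k=0..6): 1.00000 + 2.18600 + 2.38930 + 1.74100 + 0.95146 + 0.41598 + 0.15155 = 8.835289
B = 0.151554/8.835289 = 0.017153

Final: 0.017153


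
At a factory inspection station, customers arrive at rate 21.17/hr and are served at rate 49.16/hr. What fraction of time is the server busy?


ρ = λ/μ = 21.17/49.16 = 0.4306

Final: 0.4306


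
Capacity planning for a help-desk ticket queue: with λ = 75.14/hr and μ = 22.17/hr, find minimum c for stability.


Stability requires cμ > λ ⇔ c > λ/μ.
λ/μ = 75.14/22.17 = 3.3893
Minimum integer c = ⌊3.3893⌋ + 1 = 4
Check: 4·22.17 = 88.68 > 75.14, while 3·22.17 = 66.51 ≤ 75.14

Final: 4 servers


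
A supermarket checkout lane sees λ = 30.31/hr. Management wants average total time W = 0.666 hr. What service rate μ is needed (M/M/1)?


W = 1/(μ−λ) ⇒ μ − λ = 1/W = 1/0.666 = 1.5015
μ = λ + 1/W = 30.31 + 1.5015 = 31.8115 per hr

Final: 31.8115 /hr


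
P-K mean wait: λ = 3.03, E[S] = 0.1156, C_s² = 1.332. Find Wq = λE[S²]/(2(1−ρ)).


ρ = λ·E[S] = 3.03·0.1156 = 0.3503
E[S²] = E[S]²(1+C_s²) = 0.1156²·(1+1.332) = 0.031163
Wq = λ·E[S²]/(2(1−ρ)) = 3.03·0.031163/(2·0.6497) = 0.07266 hr

Final: 0.07266 hr


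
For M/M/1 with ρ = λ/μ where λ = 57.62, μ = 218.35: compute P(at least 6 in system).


ρ = 57.62/218.35 = 0.2639
P(N ≥ n) = ρ^n = 0.2639^6 = 0.0003377

Final: 0.0003377


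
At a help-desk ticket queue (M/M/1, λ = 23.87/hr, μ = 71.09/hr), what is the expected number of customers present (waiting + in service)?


ρ = λ/μ = 23.87/71.09 = 0.3358
L = ρ/(1−ρ) = 0.3358/(1 − 0.3358) = 0.3358/0.6642 = 0.5055

Final: 0.5055


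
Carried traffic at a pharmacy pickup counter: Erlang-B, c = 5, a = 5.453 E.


B(5,5.453) = 0.320495 (Erlang-B)
Carried load = a(1 − B) = 5.453·(1 − 0.320495) = 5.453·0.679505 = 3.7053 E

Final: 3.7053 Erlangs


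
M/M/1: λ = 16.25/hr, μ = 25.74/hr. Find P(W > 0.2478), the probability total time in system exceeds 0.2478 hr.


W ~ Exponential(μ−λ) for M/M/1.
μ − λ = 25.74 − 16.25 = 9.4900
P(W > t) = e^{−(μ−λ)t} = e^{−2.3516} = 0.095215

Final: 0.095215


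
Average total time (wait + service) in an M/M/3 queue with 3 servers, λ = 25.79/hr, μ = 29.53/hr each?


a = 0.8733; ρ = 0.2911; P₀ = 0.414708
Lq = P₀·a^c·ρ/(c!(1−ρ)²) = 0.02667
Wq = Lq/λ = 0.02667/25.79 = 0.001034 hr
W = Wq + 1/μ = 0.001034 + 0.03386 = 0.03490 hr

Final: 0.03490 hr


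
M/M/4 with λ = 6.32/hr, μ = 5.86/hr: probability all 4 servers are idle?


a = λ/μ = 6.32/5.86 = 1.0785; ρ = a/c = 0.2696
Σ_{k=0}^{3} a^k/k! (terms k=0..3) = 1.00000 + 1.07850 + 0.58158 + 0.20908 = 2.86916
Tail: a^4/(4!(1−ρ)) = 1.35294/(24·0.7304) = 0.07718
P₀ = 1/(2.86916 + 0.07718) = 1/2.94634 = 0.339404

Final: 0.339404


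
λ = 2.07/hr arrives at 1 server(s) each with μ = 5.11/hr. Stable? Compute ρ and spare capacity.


Total capacity cμ = 1·5.11 = 5.11/hr
ρ = λ/(cμ) = 2.07/5.11 = 0.4051
Stable ⇔ ρ < 1: YES
Spare capacity = cμ − λ = 5.11 − 2.07 = 3.04/hr

Final: ρ = 0.4051; stable; margin = 3.04/hr


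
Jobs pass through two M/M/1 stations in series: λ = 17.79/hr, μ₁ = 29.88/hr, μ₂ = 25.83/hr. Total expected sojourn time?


Each node sees arrival rate λ = 17.79/hr (tandem ⇒ throughput preserved).
W₁ = 1/(μ₁−λ) = 1/(29.88−17.79) = 0.08271 hr
W₂ = 1/(μ₂−λ) = 1/(25.83−17.79) = 0.12438 hr
W_total = W₁ + W₂ = 0.08271 + 0.12438 = 0.20709 hr

Final: 0.20709 hr


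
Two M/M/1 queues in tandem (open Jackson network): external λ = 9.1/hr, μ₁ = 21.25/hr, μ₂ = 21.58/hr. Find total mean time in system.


Each node sees arrival rate λ = 9.1/hr (tandem ⇒ throughput preserved).
W₁ = 1/(μ₁−λ) = 1/(21.25−9.1) = 0.08230 hr
W₂ = 1/(μ₂−λ) = 1/(21.58−9.1) = 0.08013 hr
W_total = W₁ + W₂ = 0.08230 + 0.08013 = 0.16243 hr

Final: 0.16243 hr


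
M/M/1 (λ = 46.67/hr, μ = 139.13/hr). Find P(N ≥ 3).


ρ = 46.67/139.13 = 0.3354
P(N ≥ n) = ρ^n = 0.3354^3 = 0.037744

Final: 0.037744


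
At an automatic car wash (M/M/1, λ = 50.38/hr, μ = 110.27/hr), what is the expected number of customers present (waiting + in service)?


ρ = λ/μ = 50.38/110.27 = 0.4569
L = ρ/(1−ρ) = 0.4569/(1 − 0.4569) = 0.4569/0.5431 = 0.8412

Final: 0.8412


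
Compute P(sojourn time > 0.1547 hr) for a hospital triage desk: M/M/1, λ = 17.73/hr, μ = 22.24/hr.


W ~ Exponential(μ−λ) for M/M/1.
μ − λ = 22.24 − 17.73 = 4.5100
P(W > t) = e^{−(μ−λ)t} = e^{−0.6977} = 0.497730

Final: 0.497730


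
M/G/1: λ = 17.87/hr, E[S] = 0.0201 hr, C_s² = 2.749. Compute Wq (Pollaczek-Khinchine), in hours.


ρ = λ·E[S] = 17.87·0.0201 = 0.3592
E[S²] = E[S]²(1+C_s²) = 0.0201²·(1+2.749) = 0.001515
Wq = λ·E[S²]/(2(1−ρ)) = 17.87·0.001515/(2·0.6408) = 0.02112 hr

Final: 0.02112 hr


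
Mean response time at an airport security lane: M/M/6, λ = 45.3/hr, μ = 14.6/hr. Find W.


a = 3.1027; ρ = 0.5171; P₀ = 0.044016
Lq = P₀·a^c·ρ/(c!(1−ρ)²) = 0.12097
Wq = Lq/λ = 0.12097/45.3 = 0.002670 hr
W = Wq + 1/μ = 0.002670 + 0.06849 = 0.07116 hr

Final: 0.07116 hr


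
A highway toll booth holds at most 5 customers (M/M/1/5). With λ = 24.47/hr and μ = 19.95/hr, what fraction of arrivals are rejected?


ρ = λ/μ = 24.47/19.95 = 1.2266
P_K = (1−ρ)ρ^K/(1−ρ^(K+1)) = (-0.2266·2.776229)/(1 − 3.405230)
= -0.629000/-2.405230 = 0.261514

Final: 0.261514


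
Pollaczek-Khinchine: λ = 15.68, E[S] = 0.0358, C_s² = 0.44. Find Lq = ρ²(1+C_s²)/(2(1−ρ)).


ρ = λ·E[S] = 15.68·0.0358 = 0.5613
Lq = ρ²(1+C_s²)/(2(1−ρ)) = 0.3151·(1+0.44)/(2·0.4387)
= 0.3151·1.4400/0.8773 = 0.51721

Final: 0.51721


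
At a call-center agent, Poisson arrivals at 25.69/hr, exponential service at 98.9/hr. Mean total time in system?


W = 1/(μ−λ) = 1/(98.9 − 25.69) = 1/73.21 = 0.01366 hr

Final: 0.01366 hr


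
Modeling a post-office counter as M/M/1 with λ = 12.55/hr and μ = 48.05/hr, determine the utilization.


ρ = λ/μ = 12.55/48.05 = 0.2612

Final: 0.2612


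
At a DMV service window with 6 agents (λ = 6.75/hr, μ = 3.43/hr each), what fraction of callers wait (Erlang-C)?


a = λ/μ = 1.9679; ρ = a/6 = 0.3280
P₀ = 0.139559 (from M/M/c formula)
C(c,a) = [a^c/(c!(1−ρ))]·P₀ = [58.08419/(720·0.6720)]·0.139559
= 0.12005·0.139559 = 0.016753

Final: 0.016753


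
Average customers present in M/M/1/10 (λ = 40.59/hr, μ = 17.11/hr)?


ρ = 40.59/17.11 = 2.3723
L = ρ[1 − (K+1)ρ^K + Kρ^(K+1)] / [(1−ρ)(1−ρ^(K+1))]
Numerator: 2.3723·(1 − 11·5645.344090 + 10·13392.432297) = 170393.873561
Denominator: (-1.3723)·(-13391.432297) = 18377.021059
L = 170393.873561/18377.021059 = 9.2721

Final: 9.2721


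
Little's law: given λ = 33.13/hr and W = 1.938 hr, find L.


L = λW = 33.13·1.938 = 64.2059

Final: 64.2059


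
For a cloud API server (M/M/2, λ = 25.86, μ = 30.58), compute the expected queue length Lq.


a = λ/μ = 0.8457; ρ = a/2 = 0.4228
P₀ = 0.405654
Lq = P₀·a^c·ρ / (c!·(1−ρ)²) = 0.405654·0.71513·0.4228/(2·0.33313)
= 0.18410

Final: 0.18410


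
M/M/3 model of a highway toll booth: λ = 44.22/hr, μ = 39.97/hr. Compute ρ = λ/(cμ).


ρ = λ/(cμ) = 44.22/(3·39.97) = 44.22/119.91 = 0.3688

Final: 0.3688


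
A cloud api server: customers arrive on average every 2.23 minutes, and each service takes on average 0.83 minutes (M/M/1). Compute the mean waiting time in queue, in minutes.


λ = 60/2.23 = 26.9058 /hr
μ = 60/0.83 = 72.2892 /hr
ρ = λ/μ = 26.9058/72.2892 = 0.3722
Wq = ρ/(μ−λ) = 0.3722/(72.2892−26.9058) = 0.008201 hr
In minutes: 0.008201·60 = 0.4921 min

Final: 0.4921 min


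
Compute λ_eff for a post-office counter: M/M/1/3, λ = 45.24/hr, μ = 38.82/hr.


ρ = 1.1654; P_K = (1−ρ)ρ^3/(1−ρ^4) = 0.309959
λ_eff = λ(1 − P_K) = 45.24·(1 − 0.309959) = 45.24·0.690041 = 31.2175 /hr

Final: 31.2175 /hr


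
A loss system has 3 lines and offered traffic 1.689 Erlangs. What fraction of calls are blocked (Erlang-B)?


B(c,a) = (a^c/c!) / Σ_{k=0}^{c} a^k/k!
a^3/3! = 0.803041
Σ terms (k=0..3): 1.00000 + 1.68900 + 1.42636 + 0.80304 = 4.918401
B = 0.803041/4.918401 = 0.163273

Final: 0.163273


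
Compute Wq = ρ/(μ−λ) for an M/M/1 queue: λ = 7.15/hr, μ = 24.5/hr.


ρ = 7.15/24.5 = 0.2918
Wq = ρ/(μ−λ) = 0.2918/(24.5 − 7.15) = 0.2918/17.35 = 0.01682 hr

Final: 0.01682 hr


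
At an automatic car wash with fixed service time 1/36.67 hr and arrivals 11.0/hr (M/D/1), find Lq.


ρ = 11.0/36.67 = 0.3000
M/D/1: Lq = ρ²/(2(1−ρ)) = 0.08998/(2·0.7000) = 0.06427

Final: 0.06427


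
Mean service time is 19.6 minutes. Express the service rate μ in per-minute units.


μ = 1/(service time) in consistent units.
1 minute = 1 min, so μ = 1/19.6 = 0.05102 per minute

Final: 0.05102 /min


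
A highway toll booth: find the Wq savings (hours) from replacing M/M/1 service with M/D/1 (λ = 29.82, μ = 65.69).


ρ = 29.82/65.69 = 0.4540
Wq(M/M/1) = ρ/(μ−λ) = 0.4540/35.87 = 0.01266 hr
Wq(M/D/1) = ρ/(2(μ−λ)) = 0.006328 hr
Savings = 0.01266 − 0.006328 = 0.006328 hr

Final: 0.006328 hr


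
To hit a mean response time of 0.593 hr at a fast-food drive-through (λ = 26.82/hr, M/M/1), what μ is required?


W = 1/(μ−λ) ⇒ μ − λ = 1/W = 1/0.593 = 1.6863
μ = λ + 1/W = 26.82 + 1.6863 = 28.5063 per hr

Final: 28.5063 /hr


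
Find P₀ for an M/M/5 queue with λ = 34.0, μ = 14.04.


a = λ/μ = 34.0/14.04 = 2.4217; ρ = a/c = 0.4843
Σ_{k=0}^{4} a^k/k! (terms k=0..4) = 1.00000 + 2.42165 + 2.93220 + 2.36692 + 1.43297 = 10.15374
Tail: a^5/(5!(1−ρ)) = 83.28351/(120·0.5157) = 1.34588
P₀ = 1/(10.15374 + 1.34588) = 1/11.49962 = 0.086959

Final: 0.086959


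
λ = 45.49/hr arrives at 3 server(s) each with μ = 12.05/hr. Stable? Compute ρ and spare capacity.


Total capacity cμ = 3·12.05 = 36.15/hr
ρ = λ/(cμ) = 45.49/36.15 = 1.2584
Stable ⇔ ρ < 1: NO
Spare capacity = cμ − λ = 36.15 − 45.49 = -9.34/hr

Final: ρ = 1.2584; unstable; margin = -9.34/hr


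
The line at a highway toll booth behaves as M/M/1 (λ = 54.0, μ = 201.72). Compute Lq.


ρ = 54.0/201.72 = 0.2677
Lq = ρ²/(1−ρ) = 0.07166/0.7323 = 0.09786

Final: 0.09786


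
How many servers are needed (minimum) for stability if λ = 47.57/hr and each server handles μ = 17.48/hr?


Stability requires cμ > λ ⇔ c > λ/μ.
λ/μ = 47.57/17.48 = 2.7214
Minimum integer c = ⌊2.7214⌋ + 1 = 3
Check: 3·17.48 = 52.44 > 47.57, while 2·17.48 = 34.96 ≤ 47.57

Final: 3 servers


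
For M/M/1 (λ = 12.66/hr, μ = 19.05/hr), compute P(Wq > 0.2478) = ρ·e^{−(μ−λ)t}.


ρ = 12.66/19.05 = 0.6646
P(Wq > t) = ρ·e^{−(μ−λ)t} = 0.6646·e^{−1.5834}
= 0.6646·0.205267 = 0.136414

Final: 0.136414


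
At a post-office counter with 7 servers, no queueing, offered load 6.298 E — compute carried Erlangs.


B(7,6.298) = 0.204382 (Erlang-B)
Carried load = a(1 − B) = 6.298·(1 − 0.204382) = 6.298·0.795618 = 5.0108 E

Final: 5.0108 Erlangs


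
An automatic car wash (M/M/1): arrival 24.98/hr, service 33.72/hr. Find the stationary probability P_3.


ρ = 24.98/33.72 = 0.7408
P_n = (1−ρ)·ρ^n = (1 − 0.7408)·0.7408^3 = 0.2592·0.406551 = 0.105375

Final: 0.105375


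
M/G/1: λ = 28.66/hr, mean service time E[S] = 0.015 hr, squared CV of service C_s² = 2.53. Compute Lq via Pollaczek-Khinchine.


ρ = λ·E[S] = 28.66·0.015 = 0.4299
Lq = ρ²(1+C_s²)/(2(1−ρ)) = 0.1848·(1+2.53)/(2·0.5701)
= 0.1848·3.5300/1.1402 = 0.57217

Final: 0.57217


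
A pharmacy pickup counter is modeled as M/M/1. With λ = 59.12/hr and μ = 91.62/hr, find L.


ρ = λ/μ = 59.12/91.62 = 0.6453
L = ρ/(1−ρ) = 0.6453/(1 − 0.6453) = 0.6453/0.3547 = 1.8191

Final: 1.8191


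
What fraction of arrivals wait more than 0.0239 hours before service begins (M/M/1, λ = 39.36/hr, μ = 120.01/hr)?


ρ = 39.36/120.01 = 0.3280
P(Wq > t) = ρ·e^{−(μ−λ)t} = 0.3280·e^{−1.9275}
= 0.3280·0.145506 = 0.047722

Final: 0.047722


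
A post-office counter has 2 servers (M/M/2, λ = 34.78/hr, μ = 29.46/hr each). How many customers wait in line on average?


a = λ/μ = 1.1806; ρ = a/2 = 0.5903
P₀ = 0.257631
Lq = P₀·a^c·ρ / (c!·(1−ρ)²) = 0.257631·1.39378·0.5903/(2·0.16786)
= 0.63136

Final: 0.63136


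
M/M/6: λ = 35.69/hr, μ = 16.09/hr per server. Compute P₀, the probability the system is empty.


a = λ/μ = 35.69/16.09 = 2.2181; ρ = a/c = 0.3697
Σ_{k=0}^{5} a^k/k! (terms k=0..5) = 1.00000 + 2.21815 + 2.46009 + 1.81895 + 1.00867 + 0.44748 = 8.95334
Tail: a^6/(6!(1−ρ)) = 119.10857/(720·0.6303) = 0.26246
P₀ = 1/(8.95334 + 0.26246) = 1/9.21579 = 0.108509

Final: 0.108509


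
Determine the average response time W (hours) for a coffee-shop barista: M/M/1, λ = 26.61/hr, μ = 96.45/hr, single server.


W = 1/(μ−λ) = 1/(96.45 − 26.61) = 1/69.84 = 0.01432 hr

Final: 0.01432 hr


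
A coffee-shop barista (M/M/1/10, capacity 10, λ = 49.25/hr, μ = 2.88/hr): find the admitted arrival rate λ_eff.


ρ = 17.1007; P_K = (1−ρ)ρ^10/(1−ρ^11) = 0.941523
λ_eff = λ(1 − P_K) = 49.25·(1 − 0.941523) = 49.25·0.058477 = 2.8800 /hr

Final: 2.8800 /hr


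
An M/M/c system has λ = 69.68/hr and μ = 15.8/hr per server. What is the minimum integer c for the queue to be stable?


Stability requires cμ > λ ⇔ c > λ/μ.
λ/μ = 69.68/15.8 = 4.4101
Minimum integer c = ⌊4.4101⌋ + 1 = 5
Check: 5·15.8 = 79.00 > 69.68, while 4·15.8 = 63.20 ≤ 69.68

Final: 5 servers


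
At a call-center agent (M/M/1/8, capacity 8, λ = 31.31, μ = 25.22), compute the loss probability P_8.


ρ = λ/μ = 31.31/25.22 = 1.2415
P_K = (1−ρ)ρ^K/(1−ρ^(K+1)) = (-0.2415·5.642920)/(1 − 7.005544)
= -1.362624/-6.005544 = 0.226894

Final: 0.226894


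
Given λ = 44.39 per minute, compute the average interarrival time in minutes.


Mean interarrival time = 1/λ = 1/44.39 minute = 0.02253 minute
In minutes: 0.02253 × 1 = 0.02253 min

Final: 0.02253 min


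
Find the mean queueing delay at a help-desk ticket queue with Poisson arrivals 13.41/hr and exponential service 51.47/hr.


ρ = 13.41/51.47 = 0.2605
Wq = ρ/(μ−λ) = 0.2605/(51.47 − 13.41) = 0.2605/38.06 = 0.006846 hr

Final: 0.006846 hr


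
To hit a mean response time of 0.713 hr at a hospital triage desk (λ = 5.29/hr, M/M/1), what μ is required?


W = 1/(μ−λ) ⇒ μ − λ = 1/W = 1/0.713 = 1.4025
μ = λ + 1/W = 5.29 + 1.4025 = 6.6925 per hr

Final: 6.6925 /hr


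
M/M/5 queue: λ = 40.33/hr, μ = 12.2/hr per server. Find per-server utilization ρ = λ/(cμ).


ρ = λ/(cμ) = 40.33/(5·12.2) = 40.33/61.00 = 0.6611

Final: 0.6611


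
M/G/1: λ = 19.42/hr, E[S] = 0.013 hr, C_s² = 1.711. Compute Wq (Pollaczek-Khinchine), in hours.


ρ = λ·E[S] = 19.42·0.013 = 0.2525
E[S²] = E[S]²(1+C_s²) = 0.013²·(1+1.711) = 0.0004582
Wq = λ·E[S²]/(2(1−ρ)) = 19.42·0.0004582/(2·0.7475) = 0.005951 hr

Final: 0.005951 hr


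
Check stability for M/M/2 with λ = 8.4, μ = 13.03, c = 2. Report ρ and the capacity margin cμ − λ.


Total capacity cμ = 2·13.03 = 26.06/hr
ρ = λ/(cμ) = 8.4/26.06 = 0.3223
Stable ⇔ ρ < 1: YES
Spare capacity = cμ − λ = 26.06 − 8.4 = 17.66/hr

Final: ρ = 0.3223; stable; margin = 17.66/hr


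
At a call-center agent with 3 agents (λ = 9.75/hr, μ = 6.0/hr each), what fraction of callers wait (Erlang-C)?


a = λ/μ = 1.6250; ρ = a/3 = 0.5417
P₀ = 0.181631 (from M/M/c formula)
C(c,a) = [a^c/(c!(1−ρ))]·P₀ = [4.29102/(6·0.4583)]·0.181631
= 1.56037·0.181631 = 0.283411

Final: 0.283411


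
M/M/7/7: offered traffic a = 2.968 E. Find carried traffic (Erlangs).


B(7,2.968) = 0.020928 (Erlang-B)
Carried load = a(1 − B) = 2.968·(1 − 0.020928) = 2.968·0.979072 = 2.9059 E

Final: 2.9059 Erlangs


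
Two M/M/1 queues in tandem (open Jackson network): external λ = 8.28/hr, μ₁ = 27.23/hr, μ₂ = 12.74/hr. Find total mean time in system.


Each node sees arrival rate λ = 8.28/hr (tandem ⇒ throughput preserved).
W₁ = 1/(μ₁−λ) = 1/(27.23−8.28) = 0.05277 hr
W₂ = 1/(μ₂−λ) = 1/(12.74−8.28) = 0.22422 hr
W_total = W₁ + W₂ = 0.05277 + 0.22422 = 0.27699 hr

Final: 0.27699 hr


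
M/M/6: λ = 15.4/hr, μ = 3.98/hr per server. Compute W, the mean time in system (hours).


a = 3.8693; ρ = 0.6449; P₀ = 0.019341
Lq = P₀·a^c·ρ/(c!(1−ρ)²) = 0.46103
Wq = Lq/λ = 0.46103/15.4 = 0.02994 hr
W = Wq + 1/μ = 0.02994 + 0.25126 = 0.28119 hr

Final: 0.28119 hr


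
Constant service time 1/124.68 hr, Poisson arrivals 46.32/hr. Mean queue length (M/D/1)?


ρ = 46.32/124.68 = 0.3715
M/D/1: Lq = ρ²/(2(1−ρ)) = 0.1380/(2·0.6285) = 0.10980

Final: 0.10980


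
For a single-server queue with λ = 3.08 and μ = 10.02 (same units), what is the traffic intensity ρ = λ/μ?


ρ = λ/μ = 3.08/10.02 = 0.3074

Final: 0.3074


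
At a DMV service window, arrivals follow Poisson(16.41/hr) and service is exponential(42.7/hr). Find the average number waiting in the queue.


ρ = 16.41/42.7 = 0.3843
Lq = ρ²/(1−ρ) = 0.1477/0.6157 = 0.2399

Final: 0.2399


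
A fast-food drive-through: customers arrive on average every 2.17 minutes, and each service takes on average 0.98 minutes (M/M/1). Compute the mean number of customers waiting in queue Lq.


λ = 60/2.17 = 27.6498 /hr
μ = 60/0.98 = 61.2245 /hr
ρ = λ/μ = 27.6498/61.2245 = 0.4516
Lq = ρ²/(1−ρ) = 0.2040/0.5484 = 0.3719

Final: 0.3719


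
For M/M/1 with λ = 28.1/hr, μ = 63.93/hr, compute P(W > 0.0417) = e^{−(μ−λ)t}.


W ~ Exponential(μ−λ) for M/M/1.
μ − λ = 63.93 − 28.1 = 35.8300
P(W > t) = e^{−(μ−λ)t} = e^{−1.4941} = 0.224448

Final: 0.224448


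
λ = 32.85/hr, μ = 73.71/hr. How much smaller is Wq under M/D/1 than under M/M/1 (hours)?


ρ = 32.85/73.71 = 0.4457
Wq(M/M/1) = ρ/(μ−λ) = 0.4457/40.86 = 0.01091 hr
Wq(M/D/1) = ρ/(2(μ−λ)) = 0.005454 hr
Savings = 0.01091 − 0.005454 = 0.005454 hr

Final: 0.005454 hr


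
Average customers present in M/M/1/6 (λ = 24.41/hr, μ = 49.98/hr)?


ρ = 24.41/49.98 = 0.4884
L = ρ[1 − (K+1)ρ^K + Kρ^(K+1)] / [(1−ρ)(1−ρ^(K+1))]
Numerator: 0.4884·(1 − 7·0.013572 + 6·0.006628) = 0.461421
Denominator: (0.5116)·(0.993372) = 0.508214
L = 0.461421/0.508214 = 0.9079

Final: 0.9079


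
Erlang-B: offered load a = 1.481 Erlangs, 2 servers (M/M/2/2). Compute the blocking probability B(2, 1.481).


B(c,a) = (a^c/c!) / Σ_{k=0}^{c} a^k/k!
a^2/2! = 1.096681
Σ terms (k=0..2): 1.00000 + 1.48100 + 1.09668 = 3.577681
B = 1.096681/3.577681 = 0.306534

Final: 0.306534


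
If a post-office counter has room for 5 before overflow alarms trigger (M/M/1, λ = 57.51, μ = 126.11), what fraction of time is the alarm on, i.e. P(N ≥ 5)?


ρ = 57.51/126.11 = 0.4560
P(N ≥ n) = ρ^n = 0.4560^5 = 0.019723

Final: 0.019723


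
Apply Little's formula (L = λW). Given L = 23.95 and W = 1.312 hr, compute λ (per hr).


λ = L/W = 23.95/1.312 = 18.2546 /hr

Final: 18.2546 /hr


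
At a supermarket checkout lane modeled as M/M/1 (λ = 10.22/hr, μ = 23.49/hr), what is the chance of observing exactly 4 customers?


ρ = 10.22/23.49 = 0.4351
P_n = (1−ρ)·ρ^n = (1 − 0.4351)·0.4351^4 = 0.5649·0.035832 = 0.020242

Final: 0.020242


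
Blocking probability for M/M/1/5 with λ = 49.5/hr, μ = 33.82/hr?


ρ = λ/μ = 49.5/33.82 = 1.4636
P_K = (1−ρ)ρ^K/(1−ρ^(K+1)) = (-0.4636·6.716731)/(1 − 9.830816)
= -3.114085/-8.830816 = 0.352638

Final: 0.352638


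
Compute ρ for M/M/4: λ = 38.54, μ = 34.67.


ρ = λ/(cμ) = 38.54/(4·34.67) = 38.54/138.68 = 0.2779

Final: 0.2779


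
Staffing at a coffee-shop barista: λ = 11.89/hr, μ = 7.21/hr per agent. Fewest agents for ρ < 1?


Stability requires cμ > λ ⇔ c > λ/μ.
λ/μ = 11.89/7.21 = 1.6491
Minimum integer c = ⌊1.6491⌋ + 1 = 2
Check: 2·7.21 = 14.42 > 11.89, while 1·7.21 = 7.21 ≤ 11.89

Final: 2 servers


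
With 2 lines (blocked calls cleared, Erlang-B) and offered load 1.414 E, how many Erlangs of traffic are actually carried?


B(2,1.414) = 0.292849 (Erlang-B)
Carried load = a(1 − B) = 1.414·(1 − 0.292849) = 1.414·0.707151 = 0.9999 E

Final: 0.9999 Erlangs


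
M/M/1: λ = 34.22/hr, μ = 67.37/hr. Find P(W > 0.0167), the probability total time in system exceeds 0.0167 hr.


W ~ Exponential(μ−λ) for M/M/1.
μ − λ = 67.37 − 34.22 = 33.1500
P(W > t) = e^{−(μ−λ)t} = e^{−0.5536} = 0.574874

Final: 0.574874


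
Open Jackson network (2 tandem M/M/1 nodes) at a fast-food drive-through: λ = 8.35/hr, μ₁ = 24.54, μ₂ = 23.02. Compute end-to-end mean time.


Each node sees arrival rate λ = 8.35/hr (tandem ⇒ throughput preserved).
W₁ = 1/(μ₁−λ) = 1/(24.54−8.35) = 0.06177 hr
W₂ = 1/(μ₂−λ) = 1/(23.02−8.35) = 0.06817 hr
W_total = W₁ + W₂ = 0.06177 + 0.06817 = 0.12993 hr

Final: 0.12993 hr


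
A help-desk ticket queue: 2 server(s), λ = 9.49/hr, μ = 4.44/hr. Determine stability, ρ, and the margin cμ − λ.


Total capacity cμ = 2·4.44 = 8.88/hr
ρ = λ/(cμ) = 9.49/8.88 = 1.0687
Stable ⇔ ρ < 1: NO
Spare capacity = cμ − λ = 8.88 − 9.49 = -0.61/hr

Final: ρ = 1.0687; unstable; margin = -0.61/hr


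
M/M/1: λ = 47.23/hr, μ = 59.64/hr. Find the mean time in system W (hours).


W = 1/(μ−λ) = 1/(59.64 − 47.23) = 1/12.41 = 0.08058 hr

Final: 0.08058 hr


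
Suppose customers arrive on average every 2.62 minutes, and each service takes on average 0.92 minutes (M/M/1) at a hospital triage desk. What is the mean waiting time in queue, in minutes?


λ = 60/2.62 = 22.9008 /hr
μ = 60/0.92 = 65.2174 /hr
ρ = λ/μ = 22.9008/65.2174 = 0.3511
Wq = ρ/(μ−λ) = 0.3511/(65.2174−22.9008) = 0.008298 hr
In minutes: 0.008298·60 = 0.4979 min

Final: 0.4979 min


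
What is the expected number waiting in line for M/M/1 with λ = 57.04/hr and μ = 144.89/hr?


ρ = 57.04/144.89 = 0.3937
Lq = ρ²/(1−ρ) = 0.1550/0.6063 = 0.2556

Final: 0.2556


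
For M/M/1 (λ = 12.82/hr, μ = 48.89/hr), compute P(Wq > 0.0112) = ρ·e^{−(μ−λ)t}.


ρ = 12.82/48.89 = 0.2622
P(Wq > t) = ρ·e^{−(μ−λ)t} = 0.2622·e^{−0.4040}
= 0.2622·0.667655 = 0.175073

Final: 0.175073


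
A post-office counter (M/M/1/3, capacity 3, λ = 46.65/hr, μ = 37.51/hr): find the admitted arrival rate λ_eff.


ρ = 1.2437; P_K = (1−ρ)ρ^3/(1−ρ^4) = 0.336648
λ_eff = λ(1 − P_K) = 46.65·(1 − 0.336648) = 46.65·0.663352 = 30.9454 /hr

Final: 30.9454 /hr


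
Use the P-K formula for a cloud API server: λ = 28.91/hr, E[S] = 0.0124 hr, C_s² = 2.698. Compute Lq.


ρ = λ·E[S] = 28.91·0.0124 = 0.3585
Lq = ρ²(1+C_s²)/(2(1−ρ)) = 0.1285·(1+2.698)/(2·0.6415)
= 0.1285·3.6980/1.2830 = 0.37040

Final: 0.37040


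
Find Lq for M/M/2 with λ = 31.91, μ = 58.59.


a = λ/μ = 0.5446; ρ = a/2 = 0.2723
P₀ = 0.571936
Lq = P₀·a^c·ρ / (c!·(1−ρ)²) = 0.571936·0.29662·0.2723/(2·0.52952)
= 0.04362

Final: 0.04362


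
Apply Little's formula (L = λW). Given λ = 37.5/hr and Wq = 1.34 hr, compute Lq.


Lq = λWq = 37.5·1.34 = 50.2500

Final: 50.2500


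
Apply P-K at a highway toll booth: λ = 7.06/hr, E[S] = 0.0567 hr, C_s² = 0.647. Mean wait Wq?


ρ = λ·E[S] = 7.06·0.0567 = 0.4003
E[S²] = E[S]²(1+C_s²) = 0.0567²·(1+0.647) = 0.005295
Wq = λ·E[S²]/(2(1−ρ)) = 7.06·0.005295/(2·0.5997) = 0.03117 hr

Final: 0.03117 hr


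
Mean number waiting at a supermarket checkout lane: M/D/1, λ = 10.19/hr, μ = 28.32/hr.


ρ = 10.19/28.32 = 0.3598
M/D/1: Lq = ρ²/(2(1−ρ)) = 0.1295/(2·0.6402) = 0.10112

Final: 0.10112


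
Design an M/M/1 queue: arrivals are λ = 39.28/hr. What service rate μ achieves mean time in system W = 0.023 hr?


W = 1/(μ−λ) ⇒ μ − λ = 1/W = 1/0.023 = 43.4783
μ = λ + 1/W = 39.28 + 43.4783 = 82.7583 per hr

Final: 82.7583 /hr


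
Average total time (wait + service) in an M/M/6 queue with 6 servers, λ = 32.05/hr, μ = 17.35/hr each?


a = 1.8473; ρ = 0.3079; P₀ = 0.157525
Lq = P₀·a^c·ρ/(c!(1−ρ)²) = 0.005587
Wq = Lq/λ = 0.005587/32.05 = 0.0001743 hr
W = Wq + 1/μ = 0.0001743 + 0.05764 = 0.05781 hr

Final: 0.05781 hr


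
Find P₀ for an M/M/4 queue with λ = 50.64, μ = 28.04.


a = λ/μ = 50.64/28.04 = 1.8060; ρ = a/c = 0.4515
Σ_{k=0}^{3} a^k/k! (terms k=0..3) = 1.00000 + 1.80599 + 1.63080 + 0.98174 = 5.41853
Tail: a^4/(4!(1−ρ)) = 10.63807/(24·0.5485) = 0.80812
P₀ = 1/(5.41853 + 0.80812) = 1/6.22665 = 0.160600

Final: 0.160600


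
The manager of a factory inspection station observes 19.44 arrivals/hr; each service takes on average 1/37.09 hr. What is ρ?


ρ = λ/μ = 19.44/37.09 = 0.5241

Final: 0.5241


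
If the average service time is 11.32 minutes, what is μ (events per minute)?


μ = 1/(service time) in consistent units.
1 minute = 1 min, so μ = 1/11.32 = 0.08834 per minute

Final: 0.08834 /min


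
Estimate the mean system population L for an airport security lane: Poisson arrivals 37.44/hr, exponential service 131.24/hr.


ρ = λ/μ = 37.44/131.24 = 0.2853
L = ρ/(1−ρ) = 0.2853/(1 − 0.2853) = 0.2853/0.7147 = 0.3991

Final: 0.3991


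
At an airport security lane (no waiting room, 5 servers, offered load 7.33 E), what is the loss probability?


B(c,a) = (a^c/c!) / Σ_{k=0}^{c} a^k/k!
a^5/5! = 176.335043
Σ terms (k=0..5): 1.00000 + 7.33000 + 26.86445 + 65.63881 + 120.28311 + 176.33504 = 397.451411
B = 176.335043/397.451411 = 0.443664

Final: 0.443664


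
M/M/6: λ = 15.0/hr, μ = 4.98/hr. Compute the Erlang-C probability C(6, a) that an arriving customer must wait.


a = λ/μ = 3.0120; ρ = a/6 = 0.5020
P₀ = 0.048354 (from M/M/c formula)
C(c,a) = [a^c/(c!(1−ρ))]·P₀ = [746.74358/(720·0.4980)]·0.048354
= 2.08265·0.048354 = 0.100704

Final: 0.100704


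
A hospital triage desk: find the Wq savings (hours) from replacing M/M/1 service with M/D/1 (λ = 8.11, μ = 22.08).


ρ = 8.11/22.08 = 0.3673
Wq(M/M/1) = ρ/(μ−λ) = 0.3673/13.97 = 0.02629 hr
Wq(M/D/1) = ρ/(2(μ−λ)) = 0.01315 hr
Savings = 0.02629 − 0.01315 = 0.01315 hr

Final: 0.01315 hr


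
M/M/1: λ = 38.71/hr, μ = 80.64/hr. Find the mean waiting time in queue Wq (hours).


ρ = 38.71/80.64 = 0.4800
Wq = ρ/(μ−λ) = 0.4800/(80.64 − 38.71) = 0.4800/41.93 = 0.01145 hr

Final: 0.01145 hr


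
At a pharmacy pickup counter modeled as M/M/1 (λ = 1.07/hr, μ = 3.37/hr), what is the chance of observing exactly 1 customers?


ρ = 1.07/3.37 = 0.3175
P_n = (1−ρ)·ρ^n = (1 − 0.3175)·0.3175^1 = 0.6825·0.317507 = 0.216696

Final: 0.216696


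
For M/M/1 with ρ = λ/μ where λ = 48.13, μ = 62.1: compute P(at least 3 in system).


ρ = 48.13/62.1 = 0.7750
P(N ≥ n) = ρ^n = 0.7750^3 = 0.465557

Final: 0.465557


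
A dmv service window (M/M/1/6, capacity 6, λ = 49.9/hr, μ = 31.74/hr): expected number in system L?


ρ = 49.9/31.74 = 1.5721
L = ρ[1 − (K+1)ρ^K + Kρ^(K+1)] / [(1−ρ)(1−ρ^(K+1))]
Numerator: 1.5721·(1 − 7·15.099471 + 6·23.738614) = 59.325639
Denominator: (-0.5721)·(-22.738614) = 13.009869
L = 59.325639/13.009869 = 4.5600

Final: 4.5600


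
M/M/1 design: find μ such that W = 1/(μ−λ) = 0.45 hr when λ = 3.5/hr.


W = 1/(μ−λ) ⇒ μ − λ = 1/W = 1/0.45 = 2.2222
μ = λ + 1/W = 3.5 + 2.2222 = 5.7222 per hr

Final: 5.7222 /hr


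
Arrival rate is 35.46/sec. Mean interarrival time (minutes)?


Mean interarrival time = 1/λ = 1/35.46 second = 0.02820 second
In minutes: 0.02820 × 0.0166667 = 0.0004700 min

Final: 0.0004700 min


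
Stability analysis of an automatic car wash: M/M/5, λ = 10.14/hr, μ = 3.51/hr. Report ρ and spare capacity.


Total capacity cμ = 5·3.51 = 17.55/hr
ρ = λ/(cμ) = 10.14/17.55 = 0.5778
Stable ⇔ ρ < 1: YES
Spare capacity = cμ − λ = 17.55 − 10.14 = 7.41/hr

Final: ρ = 0.5778; stable; margin = 7.41/hr


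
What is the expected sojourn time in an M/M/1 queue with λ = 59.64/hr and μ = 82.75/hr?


W = 1/(μ−λ) = 1/(82.75 − 59.64) = 1/23.11 = 0.04327 hr

Final: 0.04327 hr


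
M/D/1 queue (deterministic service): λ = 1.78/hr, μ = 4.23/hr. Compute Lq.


ρ = 1.78/4.23 = 0.4208
M/D/1: Lq = ρ²/(2(1−ρ)) = 0.1771/(2·0.5792) = 0.15286

Final: 0.15286


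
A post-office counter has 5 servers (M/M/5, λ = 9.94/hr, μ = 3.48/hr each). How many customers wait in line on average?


a = λ/μ = 2.8563; ρ = a/5 = 0.5713
P₀ = 0.054680
Lq = P₀·a^c·ρ / (c!·(1−ρ)²) = 0.054680·190.12346·0.5713/(120·0.18381)
= 0.26924

Final: 0.26924


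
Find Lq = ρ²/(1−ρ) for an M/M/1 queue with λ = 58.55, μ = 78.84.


ρ = 58.55/78.84 = 0.7426
Lq = ρ²/(1−ρ) = 0.5515/0.2574 = 2.1430

Final: 2.1430


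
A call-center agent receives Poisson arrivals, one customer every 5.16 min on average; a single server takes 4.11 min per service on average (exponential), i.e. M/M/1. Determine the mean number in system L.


λ = 60/5.16 = 11.6279 /hr
μ = 60/4.11 = 14.5985 /hr
ρ = λ/μ = 11.6279/14.5985 = 0.7965
L = ρ/(1−ρ) = 0.7965/0.2035 = 3.9143

Final: 3.9143


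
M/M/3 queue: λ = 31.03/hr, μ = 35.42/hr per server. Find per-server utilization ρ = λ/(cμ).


ρ = λ/(cμ) = 31.03/(3·35.42) = 31.03/106.26 = 0.2920

Final: 0.2920


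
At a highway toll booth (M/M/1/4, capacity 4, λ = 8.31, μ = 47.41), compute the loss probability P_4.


ρ = λ/μ = 8.31/47.41 = 0.1753
P_K = (1−ρ)ρ^K/(1−ρ^(K+1)) = (0.8247·0.0009439)/(1 − 0.0001654)
= 0.0007785/0.999835 = 0.0007786

Final: 0.0007786


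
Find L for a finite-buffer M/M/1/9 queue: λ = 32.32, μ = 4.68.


ρ = 32.32/4.68 = 6.9060
L = ρ[1 − (K+1)ρ^K + Kρ^(K+1)] / [(1−ρ)(1−ρ^(K+1))]
Numerator: 6.9060·(1 − 10·35729709.999006 + 9·246748766.488860) = 12868897213.017286
Denominator: (-5.9060)·(-246748765.488860) = 1457293991.049591
L = 12868897213.017286/1457293991.049591 = 8.8307

Final: 8.8307


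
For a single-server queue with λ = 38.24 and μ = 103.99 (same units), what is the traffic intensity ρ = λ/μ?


ρ = λ/μ = 38.24/103.99 = 0.3677

Final: 0.3677


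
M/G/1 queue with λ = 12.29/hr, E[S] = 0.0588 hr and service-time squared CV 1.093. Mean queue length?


ρ = λ·E[S] = 12.29·0.0588 = 0.7227
Lq = ρ²(1+C_s²)/(2(1−ρ)) = 0.5222·(1+1.093)/(2·0.2773)
= 0.5222·2.0930/0.5547 = 1.97048

Final: 1.97048


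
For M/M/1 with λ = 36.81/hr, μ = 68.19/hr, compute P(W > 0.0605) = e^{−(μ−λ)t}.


W ~ Exponential(μ−λ) for M/M/1.
μ − λ = 68.19 − 36.81 = 31.3800
P(W > t) = e^{−(μ−λ)t} = e^{−1.8985} = 0.149795

Final: 0.149795


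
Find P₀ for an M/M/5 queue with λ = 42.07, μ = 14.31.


a = λ/μ = 42.07/14.31 = 2.9399; ρ = a/c = 0.5880
Σ_{k=0}^{4} a^k/k! (terms k=0..4) = 1.00000 + 2.93990 + 4.32151 + 4.23494 + 3.11258 = 15.60893
Tail: a^5/(5!(1−ρ)) = 219.61621/(120·0.4120) = 4.44186
P₀ = 1/(15.60893 + 4.44186) = 1/20.05080 = 0.049873

Final: 0.049873


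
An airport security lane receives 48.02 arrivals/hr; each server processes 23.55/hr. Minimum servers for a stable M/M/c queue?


Stability requires cμ > λ ⇔ c > λ/μ.
λ/μ = 48.02/23.55 = 2.0391
Minimum integer c = ⌊2.0391⌋ + 1 = 3
Check: 3·23.55 = 70.65 > 48.02, while 2·23.55 = 47.10 ≤ 48.02

Final: 3 servers


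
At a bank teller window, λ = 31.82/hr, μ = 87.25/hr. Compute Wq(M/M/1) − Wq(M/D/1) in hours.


ρ = 31.82/87.25 = 0.3647
Wq(M/M/1) = ρ/(μ−λ) = 0.3647/55.43 = 0.006579 hr
Wq(M/D/1) = ρ/(2(μ−λ)) = 0.003290 hr
Savings = 0.006579 − 0.003290 = 0.003290 hr

Final: 0.003290 hr


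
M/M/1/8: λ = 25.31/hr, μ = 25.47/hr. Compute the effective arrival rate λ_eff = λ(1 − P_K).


ρ = 0.9937; P_K = (1−ρ)ρ^8/(1−ρ^9) = 0.108331
λ_eff = λ(1 − P_K) = 25.31·(1 − 0.108331) = 25.31·0.891669 = 22.5681 /hr

Final: 22.5681 /hr


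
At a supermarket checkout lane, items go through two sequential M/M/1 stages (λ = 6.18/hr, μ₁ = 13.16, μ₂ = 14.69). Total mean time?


Each node sees arrival rate λ = 6.18/hr (tandem ⇒ throughput preserved).
W₁ = 1/(μ₁−λ) = 1/(13.16−6.18) = 0.14327 hr
W₂ = 1/(μ₂−λ) = 1/(14.69−6.18) = 0.11751 hr
W_total = W₁ + W₂ = 0.14327 + 0.11751 = 0.26078 hr

Final: 0.26078 hr


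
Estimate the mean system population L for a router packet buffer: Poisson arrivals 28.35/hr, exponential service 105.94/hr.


ρ = λ/μ = 28.35/105.94 = 0.2676
L = ρ/(1−ρ) = 0.2676/(1 − 0.2676) = 0.2676/0.7324 = 0.3654

Final: 0.3654


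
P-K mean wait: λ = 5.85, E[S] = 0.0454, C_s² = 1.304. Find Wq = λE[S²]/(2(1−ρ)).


ρ = λ·E[S] = 5.85·0.0454 = 0.2656
E[S²] = E[S]²(1+C_s²) = 0.0454²·(1+1.304) = 0.004749
Wq = λ·E[S²]/(2(1−ρ)) = 5.85·0.004749/(2·0.7344) = 0.01891 hr

Final: 0.01891 hr


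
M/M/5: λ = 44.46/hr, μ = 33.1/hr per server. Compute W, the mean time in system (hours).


a = 1.3432; ρ = 0.2686; P₀ = 0.260780
Lq = P₀·a^c·ρ/(c!(1−ρ)²) = 0.004772
Wq = Lq/λ = 0.004772/44.46 = 0.0001073 hr
W = Wq + 1/μ = 0.0001073 + 0.03021 = 0.03032 hr

Final: 0.03032 hr


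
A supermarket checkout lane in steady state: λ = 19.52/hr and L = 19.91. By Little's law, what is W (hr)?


W = L/λ = 19.91/19.52 = 1.0200 hr

Final: 1.0200 hr


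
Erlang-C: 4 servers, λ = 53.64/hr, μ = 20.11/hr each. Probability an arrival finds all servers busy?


a = λ/μ = 2.6673; ρ = a/4 = 0.6668
P₀ = 0.059816 (from M/M/c formula)
C(c,a) = [a^c/(c!(1−ρ))]·P₀ = [50.61821/(24·0.3332)]·0.059816
= 6.33042·0.059816 = 0.378661

Final: 0.378661


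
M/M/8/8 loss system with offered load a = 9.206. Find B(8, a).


B(c,a) = (a^c/c!) / Σ_{k=0}^{c} a^k/k!
a^8/8! = 1279.520478
Σ terms (k=0..8): 1.00000 + 9.20600 + 42.37522 + 130.03542 + 299.27652 + 551.02792 + 845.46051 + 1111.90135 + 1279.52048 = 4269.803414
B = 1279.520478/4269.803414 = 0.299667

Final: 0.299667


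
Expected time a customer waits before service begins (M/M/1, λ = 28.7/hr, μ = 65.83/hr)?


ρ = 28.7/65.83 = 0.4360
Wq = ρ/(μ−λ) = 0.4360/(65.83 − 28.7) = 0.4360/37.13 = 0.01174 hr

Final: 0.01174 hr


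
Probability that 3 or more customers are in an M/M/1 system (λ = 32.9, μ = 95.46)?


ρ = 32.9/95.46 = 0.3446
P(N ≥ n) = ρ^n = 0.3446^3 = 0.040938

Final: 0.040938


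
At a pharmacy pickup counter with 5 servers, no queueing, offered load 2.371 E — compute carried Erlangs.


B(5,2.371) = 0.060362 (Erlang-B)
Carried load = a(1 − B) = 2.371·(1 − 0.060362) = 2.371·0.939638 = 2.2279 E

Final: 2.2279 Erlangs


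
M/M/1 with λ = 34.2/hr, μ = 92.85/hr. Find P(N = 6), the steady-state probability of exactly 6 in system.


ρ = 34.2/92.85 = 0.3683
P_n = (1−ρ)·ρ^n = (1 − 0.3683)·0.3683^6 = 0.6317·0.002497 = 0.001577

Final: 0.001577


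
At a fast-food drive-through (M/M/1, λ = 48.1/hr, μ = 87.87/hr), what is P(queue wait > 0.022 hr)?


ρ = 48.1/87.87 = 0.5474
P(Wq > t) = ρ·e^{−(μ−λ)t} = 0.5474·e^{−0.8749}
= 0.5474·0.416887 = 0.228204

Final: 0.228204


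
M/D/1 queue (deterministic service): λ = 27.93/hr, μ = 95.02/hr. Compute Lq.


ρ = 27.93/95.02 = 0.2939
M/D/1: Lq = ρ²/(2(1−ρ)) = 0.08640/(2·0.7061) = 0.06118

Final: 0.06118


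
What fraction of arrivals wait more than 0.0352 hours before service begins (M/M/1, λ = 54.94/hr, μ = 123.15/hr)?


ρ = 54.94/123.15 = 0.4461
P(Wq > t) = ρ·e^{−(μ−λ)t} = 0.4461·e^{−2.4010}
= 0.4461·0.090628 = 0.040431

Final: 0.040431


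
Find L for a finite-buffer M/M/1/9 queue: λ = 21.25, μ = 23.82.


ρ = 21.25/23.82 = 0.8921
L = ρ[1 − (K+1)ρ^K + Kρ^(K+1)] / [(1−ρ)(1−ρ^(K+1))]
Numerator: 0.8921·(1 − 10·0.357894 + 9·0.319280) = 0.262796
Denominator: (0.1079)·(0.680720) = 0.073445
L = 0.262796/0.073445 = 3.5782

Final: 3.5782


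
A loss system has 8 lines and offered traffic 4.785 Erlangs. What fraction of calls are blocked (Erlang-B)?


B(c,a) = (a^c/c!) / Σ_{k=0}^{c} a^k/k!
a^8/8! = 6.816085
Σ terms (k=0..8): 1.00000 + 4.78500 + 11.44811 + 18.25974 + 21.84321 + 20.90396 + 16.67090 + 11.39575 + 6.81609 = 113.122764
B = 6.816085/113.122764 = 0.060254

Final: 0.060254


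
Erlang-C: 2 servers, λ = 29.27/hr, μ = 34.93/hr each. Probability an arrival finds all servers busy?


a = λ/μ = 0.8380; ρ = a/2 = 0.4190
P₀ = 0.409462 (from M/M/c formula)
C(c,a) = [a^c/(c!(1−ρ))]·P₀ = [0.70218/(2·0.5810)]·0.409462
= 0.60427·0.409462 = 0.247424

Final: 0.247424


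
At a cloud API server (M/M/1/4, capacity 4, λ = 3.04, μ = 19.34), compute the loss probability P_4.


ρ = λ/μ = 3.04/19.34 = 0.1572
P_K = (1−ρ)ρ^K/(1−ρ^(K+1)) = (0.8428·0.0006105)/(1 − 0.00009596)
= 0.0005145/0.999904 = 0.0005146

Final: 0.0005146


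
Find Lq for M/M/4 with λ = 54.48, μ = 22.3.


a = λ/μ = 2.4430; ρ = a/4 = 0.6108
P₀ = 0.078921
Lq = P₀·a^c·ρ / (c!·(1−ρ)²) = 0.078921·35.62287·0.6108/(24·0.15151)
= 0.47223

Final: 0.47223


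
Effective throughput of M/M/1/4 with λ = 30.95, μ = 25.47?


ρ = 1.2152; P_K = (1−ρ)ρ^4/(1−ρ^5) = 0.284403
λ_eff = λ(1 − P_K) = 30.95·(1 − 0.284403) = 30.95·0.715597 = 22.1477 /hr

Final: 22.1477 /hr


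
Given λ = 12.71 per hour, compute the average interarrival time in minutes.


Mean interarrival time = 1/λ = 1/12.71 hour = 0.07868 hour
In minutes: 0.07868 × 60 = 4.7207 min

Final: 4.7207 min


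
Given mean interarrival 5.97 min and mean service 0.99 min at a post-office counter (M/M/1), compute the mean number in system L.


λ = 60/5.97 = 10.0503 /hr
μ = 60/0.99 = 60.6061 /hr
ρ = λ/μ = 10.0503/60.6061 = 0.1658
L = ρ/(1−ρ) = 0.1658/0.8342 = 0.1988

Final: 0.1988


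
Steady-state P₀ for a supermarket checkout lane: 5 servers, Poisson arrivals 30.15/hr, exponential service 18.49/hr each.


a = λ/μ = 30.15/18.49 = 1.6306; ρ = a/c = 0.3261
Σ_{k=0}^{4} a^k/k! (terms k=0..4) = 1.00000 + 1.63061 + 1.32945 + 0.72260 + 0.29457 = 4.97723
Tail: a^5/(5!(1−ρ)) = 11.52795/(120·0.6739) = 0.14256
P₀ = 1/(4.97723 + 0.14256) = 1/5.11979 = 0.195321

Final: 0.195321


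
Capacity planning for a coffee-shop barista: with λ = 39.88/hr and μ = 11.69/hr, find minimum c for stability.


Stability requires cμ > λ ⇔ c > λ/μ.
λ/μ = 39.88/11.69 = 3.4115
Minimum integer c = ⌊3.4115⌋ + 1 = 4
Check: 4·11.69 = 46.76 > 39.88, while 3·11.69 = 35.07 ≤ 39.88

Final: 4 servers


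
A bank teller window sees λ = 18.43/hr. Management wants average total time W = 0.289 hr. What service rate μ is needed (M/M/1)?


W = 1/(μ−λ) ⇒ μ − λ = 1/W = 1/0.289 = 3.4602
μ = λ + 1/W = 18.43 + 3.4602 = 21.8902 per hr

Final: 21.8902 /hr


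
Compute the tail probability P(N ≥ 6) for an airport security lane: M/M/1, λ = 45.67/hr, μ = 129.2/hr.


ρ = 45.67/129.2 = 0.3535
P(N ≥ n) = ρ^n = 0.3535^6 = 0.001951

Final: 0.001951
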